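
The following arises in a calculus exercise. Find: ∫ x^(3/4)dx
Power rule: ∫ x^(3/4) dx = x^(7/4)/(7/4) + C

Answer: (4/7)·x^(7/4) + C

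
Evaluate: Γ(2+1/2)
Γ(n+1/2)=(2n)!√π/(4^n·n!)
=24√π/(16·2)=(3/4)·√π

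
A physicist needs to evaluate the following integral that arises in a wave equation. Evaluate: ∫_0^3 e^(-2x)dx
Antiderivative: (1/(-2))e^(-2x)
Evaluate: (1/(-2))(e^-6 - 1)

Answer: (e^-6 - 1)/(-2)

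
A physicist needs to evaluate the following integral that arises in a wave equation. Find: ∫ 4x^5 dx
Using power rule: ∫ 4x^5 dx=4/6 x^6 + C=(2/3)x^6 + C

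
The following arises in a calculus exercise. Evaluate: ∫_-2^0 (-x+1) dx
Step 1: Find antiderivative F(x) = (-1/2)x^2+x
Step 2: F(0) - F(-2) = 0 - (-4) = 4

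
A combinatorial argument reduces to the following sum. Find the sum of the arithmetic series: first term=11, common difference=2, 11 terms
Last term: a_n = 11 + (11 - 1)·2 = 31
Sum = n(a_1 + a_n)/2 = 11(11 + 31)/2 = 231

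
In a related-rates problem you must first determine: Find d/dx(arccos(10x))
d/dx[arccos(u)] = -u'/√(1-u²), u = 10x, u' = 10

Answer: -10/√(1 - 100x²)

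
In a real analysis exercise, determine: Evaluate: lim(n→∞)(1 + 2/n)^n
This is the definition of e^2: lim(1 + 2/n)^n = e^2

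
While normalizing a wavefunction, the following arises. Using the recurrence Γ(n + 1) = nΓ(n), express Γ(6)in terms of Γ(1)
Γ(6)=5Γ(5)=5·4Γ(4)=...=5!·Γ(1)=120·Γ(1)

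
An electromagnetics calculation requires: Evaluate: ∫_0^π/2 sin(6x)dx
Antiderivative: -cos(6x)/6
Evaluate at bounds: [-cos(6·π/2)/6] - [-cos(6·0)/6]
=(-(-1) + (1))/6=1/3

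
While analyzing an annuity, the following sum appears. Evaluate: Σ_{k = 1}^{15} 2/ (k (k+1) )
Partial fractions: 2/(k(k+1)) = 2/k - 2/(k+1)
Telescoping sum: 2(1-1/16) = 2·15/16

Answer: 15/8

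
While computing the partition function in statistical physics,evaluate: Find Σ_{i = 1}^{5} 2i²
= 2·n(n + 1)(2n + 1)/6 = 2·5·6·11/6 = 110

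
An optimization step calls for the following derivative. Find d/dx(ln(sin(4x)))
Chain rule: d/dx[ln(u)]=u'/u where u=sin(4x)
u'=4cos(4x)

Answer: (4cos(4x))/(sin(4x))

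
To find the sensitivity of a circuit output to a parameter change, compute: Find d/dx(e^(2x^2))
Chain rule: d/dx[e^u] = e^u · u' where u = 2x^2
u' = 4x

Answer: 4x·e^(2x^2)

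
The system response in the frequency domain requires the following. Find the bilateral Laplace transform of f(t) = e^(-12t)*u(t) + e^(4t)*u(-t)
For e^(-12t)*u(t): L = 1/(s + 12), Re(s) > -12
For e^(4t)*u(-t): L = -1/(s-4), Re(s) < 4
Combined: F(s) = 1/(s + 12) - 1/(s-4), -12 < Re(s) < 4

Answer: 1/(s + 12) - 1/(s-4), ROC: -12 < Re(s) < 4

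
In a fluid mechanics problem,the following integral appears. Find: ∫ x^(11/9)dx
Power rule: ∫ x^(11/9) dx = x^(20/9)/(20/9)+C

Answer: (9/20)·x^(20/9)+C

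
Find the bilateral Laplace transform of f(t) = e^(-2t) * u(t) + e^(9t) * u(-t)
For e^(-2t)*u(t): L=1/(s + 2), Re(s) > -2
For e^(9t)*u(-t): L=-1/(s-9), Re(s) < 9
Combined: F(s)=1/(s + 2) - 1/(s-9), -2 < Re(s) < 9

Answer: 1/(s + 2) - 1/(s-9), ROC: -2 < Re(s) < 9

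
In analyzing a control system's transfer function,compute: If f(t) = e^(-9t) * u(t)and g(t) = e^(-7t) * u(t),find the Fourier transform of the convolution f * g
By the convolution theorem: F{f * g}=F(omega) * G(omega)
F(omega)=1/(9+j * omega), G(omega)=1/(7+j * omega)
F{f * g}=1/((9+j * omega)(7+j * omega))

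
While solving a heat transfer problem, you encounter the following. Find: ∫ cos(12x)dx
Using substitution u = 12x: ∫ cos(u) du/12 = sin(u)/12+C

Answer: (1/12)sin(12x)+C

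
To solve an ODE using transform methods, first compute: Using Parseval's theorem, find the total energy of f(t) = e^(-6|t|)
Parseval's theorem: E=integral |f(t)|^2 dt=(1/2pi) integral |F(omega)|^2 domega
E=integral_{-inf}^{inf} e^(-12|t|) dt=2*integral_0^inf e^(-12t) dt=2/(2*6)=1/6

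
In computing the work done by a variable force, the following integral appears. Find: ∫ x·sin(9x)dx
By parts: u = x, dv = sin(9x) dx
du = dx, v = -cos(9x)/9
= -x·cos(9x)/9 + sin(9x)/9² + C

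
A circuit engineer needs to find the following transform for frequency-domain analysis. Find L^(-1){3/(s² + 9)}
L^(-1){w/(s² + w²)} = sin(wt)
Here w = 3

Answer: sin(3t)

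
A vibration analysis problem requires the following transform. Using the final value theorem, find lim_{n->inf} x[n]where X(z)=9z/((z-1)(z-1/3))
Final value theorem: lim x[n] = lim_{z->1} (z-1)*X(z)
(z-1)*X(z) = 9z/(z-1/3)
As z->1: 9/(1 - 1/3) = 9/(2/3) = 27/2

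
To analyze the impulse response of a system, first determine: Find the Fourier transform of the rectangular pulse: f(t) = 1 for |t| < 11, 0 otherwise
F(omega) = integral from -11 to 11 of e^(-j*omega*t) dt
= 2*sin(11*omega)/omega = 22*sinc(11*omega/pi)

Answer: 2*sin(11*omega)/omega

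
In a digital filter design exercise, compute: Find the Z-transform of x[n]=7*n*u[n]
Z{n * u[n]} = z/(z-1)^2
By linearity: Z{7 * n * u[n]} = 7z/(z-1)^2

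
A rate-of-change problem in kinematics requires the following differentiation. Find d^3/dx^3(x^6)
Apply power rule 3 times:
d^1: 6x^5
d^2: 30x^4
d^3: 120x^3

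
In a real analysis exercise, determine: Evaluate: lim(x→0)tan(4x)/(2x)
tan(u) ≈ u for small u:
tan(4x)/(2x) ≈ 4x/(2x) = 4/2

Answer: 2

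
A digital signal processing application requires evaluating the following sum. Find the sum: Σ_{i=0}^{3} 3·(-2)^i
Geometric series: S=a(1 - r^n)/(1 - r)
a=3, r=-2, n=4
S=3(1-16)/3=-15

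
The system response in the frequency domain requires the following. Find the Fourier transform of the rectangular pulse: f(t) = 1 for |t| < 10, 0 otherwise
F(omega)=integral from -10 to 10 of e^(-j * omega * t) dt
=2 * sin(10 * omega)/omega=20 * sinc(10 * omega/pi)

Answer: 2 * sin(10 * omega)/omega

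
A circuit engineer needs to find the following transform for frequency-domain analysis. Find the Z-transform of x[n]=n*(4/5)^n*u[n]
Using the property Z{n*a^n*u[n]} = az/(z-a)^2
With a = 4/5: X(z) = (4/5)z/(z - 4/5)^2, |z| > 4/5

Answer: (4/5)z/(z - 4/5)^2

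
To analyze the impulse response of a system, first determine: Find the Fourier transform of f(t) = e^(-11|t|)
Using the standard pair: F{e^(-a|t|)} = 2a/(a^2 + omega^2)
With a = 11: F(omega) = 22/(121 + omega^2)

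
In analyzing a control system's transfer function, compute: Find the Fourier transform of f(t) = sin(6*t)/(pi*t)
sin(W * t)/(pi * t) = (W/pi) * sinc(W * t/pi) is the impulse response of the ideal low-pass filter with cutoff W (here W = 6).
Its Fourier transform is a rectangular function:
F(omega) = 1 for |omega| < 6, 0 otherwise

Answer: rect(omega/12) [i.e., 1 for |omega| < 6, 0 otherwise]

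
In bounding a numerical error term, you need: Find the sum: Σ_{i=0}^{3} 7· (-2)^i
Geometric series: S = a(1 - r^n)/(1 - r)
a = 7, r = -2, n = 4
S = 7(1 - 16)/3 = -35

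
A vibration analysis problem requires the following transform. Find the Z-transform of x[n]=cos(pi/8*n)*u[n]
Z{cos(w0*n)*u[n]}=z(z - cos(w0))/(z^2 - 2z*cos(w0) + 1)
With w0=pi/8: X(z)=z(z - cos(pi/8))/(z^2 - 2z*cos(pi/8) + 1)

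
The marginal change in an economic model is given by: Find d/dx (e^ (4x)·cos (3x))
Product rule: (fg)'=f'g + fg'
f=e^(4x), f'=4·e^(4x)
g=cos(3x), g'=-3·sin(3x)

Answer: 4·e^(4x)·cos(3x) - 3·e^(4x)·sin(3x)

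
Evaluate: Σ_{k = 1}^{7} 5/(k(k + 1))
Partial fractions: 5/(k(k+1)) = 5/k - 5/(k+1)
Telescoping sum: 5(1-1/8) = 5·7/8

Answer: 35/8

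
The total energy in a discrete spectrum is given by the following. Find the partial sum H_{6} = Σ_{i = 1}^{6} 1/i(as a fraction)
H_6=1+1/2+1/3+...+1/6
=49/20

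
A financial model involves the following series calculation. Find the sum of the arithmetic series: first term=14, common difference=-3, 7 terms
Last term: a_n = 14+(7-1)·-3 = -4
Sum = n(a_1+a_n)/2 = 7(14+(-4))/2 = 35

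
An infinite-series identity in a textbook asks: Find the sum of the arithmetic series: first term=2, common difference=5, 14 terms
Last term: a_n = 2 + (14 - 1)·5 = 67
Sum = n(a_1 + a_n)/2 = 14(2 + 67)/2 = 483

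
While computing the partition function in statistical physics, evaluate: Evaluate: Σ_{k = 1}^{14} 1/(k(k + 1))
Partial fractions: 1/(k(k+1)) = 1/k - 1/(k+1)
Telescoping sum: 1(1-1/15) = 1·14/15

Answer: 14/15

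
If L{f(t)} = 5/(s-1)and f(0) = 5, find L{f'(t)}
L{f'(t)}=s·F(s) - f(0)=5s/(s-1)-5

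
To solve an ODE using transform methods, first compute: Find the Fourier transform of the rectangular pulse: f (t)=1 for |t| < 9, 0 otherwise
F(omega) = integral from -9 to 9 of e^(-j * omega * t) dt
= 2 * sin(9 * omega)/omega = 18 * sinc(9 * omega/pi)

Answer: 2 * sin(9 * omega)/omega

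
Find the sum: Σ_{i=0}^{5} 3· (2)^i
Geometric series: S = a(1 - r^n)/(1 - r)
a = 3, r = 2, n = 6
S = 3(1 - 64)/-1 = 189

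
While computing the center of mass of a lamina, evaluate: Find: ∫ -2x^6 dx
Using power rule: ∫ -2x^6 dx = -2/7 x^7+C = (-2/7)x^7+C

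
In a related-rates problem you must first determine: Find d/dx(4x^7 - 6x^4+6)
Power rule: d/dx(ax^n) = n·a·x^(n-1)
Term by term: 28·x^6 - 24·x^3

Answer: 28x^6 - 24x^3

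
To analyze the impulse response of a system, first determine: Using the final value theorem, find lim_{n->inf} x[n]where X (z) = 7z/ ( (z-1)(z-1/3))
Final value theorem: lim x[n]=lim_{z->1} (z-1)*X(z)
(z-1)*X(z)=7z/(z-1/3)
As z->1: 7/(1-1/3)=7/(2/3)=21/2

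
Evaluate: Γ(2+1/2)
Γ(n+1/2)=(2n)!√π/(4^n·n!)
=24√π/(16·2)=(3/4)·√π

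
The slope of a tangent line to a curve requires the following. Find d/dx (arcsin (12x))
d/dx[arcsin(u)] = u'/√(1-u²), u = 12x, u' = 12

Answer: 12/√(1 - 144x²)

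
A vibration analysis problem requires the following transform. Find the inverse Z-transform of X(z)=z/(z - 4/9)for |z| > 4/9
Standard pair: z/(z-a) <-> a^n * u[n] for causal signals
With a = 4/9: x[n] = (4/9)^n * u[n]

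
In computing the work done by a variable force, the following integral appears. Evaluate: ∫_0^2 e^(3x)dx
Antiderivative: (1/3)e^(3x)
Evaluate: (1/3)(e^6 - 1)

Answer: (e^6 - 1)/3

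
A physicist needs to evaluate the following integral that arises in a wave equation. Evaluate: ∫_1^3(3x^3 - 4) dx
Step 1: Find antiderivative F(x) = (3/4)x^4-4x
Step 2: F(3) - F(1) = 195/4 - (-13/4) = 52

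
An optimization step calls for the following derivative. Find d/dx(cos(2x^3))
Chain rule: d/dx[cos(u)]=-sin(u)·u' where u=2x^3
u'=6x^2

Answer: -6x^2·sin(2x^3)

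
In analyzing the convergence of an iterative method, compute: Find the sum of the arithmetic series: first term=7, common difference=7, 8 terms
Last term: a_n = 7+(8-1)·7 = 56
Sum = n(a_1+a_n)/2 = 8(7+56)/2 = 252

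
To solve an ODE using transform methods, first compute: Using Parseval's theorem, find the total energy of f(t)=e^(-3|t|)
Parseval's theorem: E=integral |f(t)|^2 dt=(1/2pi) integral |F(omega)|^2 domega
E=integral_{-inf}^{inf} e^(-6|t|) dt=2 * integral_0^inf e^(-6t) dt=2/(2 * 3)=1/3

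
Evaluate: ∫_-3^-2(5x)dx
Step 1: Find antiderivative F(x)=(5/2)x^2
Step 2: F(-2) - F(-3)=10 - (45/2)=-25/2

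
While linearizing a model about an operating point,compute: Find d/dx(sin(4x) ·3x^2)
Product rule: (fg)'=f'g+fg'
f=sin(4x), f'=4·cos(4x)
g=3x^2, g'=6x

Answer: 12·cos(4x)·x^2+6·sin(4x)·x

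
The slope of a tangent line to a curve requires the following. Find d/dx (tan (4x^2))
Chain rule: d/dx[tan(u)] = sec²(u)·u' where u = 4x^2
u' = 8x

Answer: 8x·sec²(4x^2)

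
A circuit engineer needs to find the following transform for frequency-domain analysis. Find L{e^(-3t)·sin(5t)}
First shifting: L{e^(at)f(t)}=F(s-a)
L{sin(5t)}=5/(s²+25)
Shift: 5/((s+3)²+25)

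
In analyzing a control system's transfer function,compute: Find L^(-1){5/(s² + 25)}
L^(-1){w/(s²+w²)} = sin(wt)
Here w = 5

Answer: sin(5t)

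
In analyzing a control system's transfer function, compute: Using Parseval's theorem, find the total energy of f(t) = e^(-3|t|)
Parseval's theorem: E=integral |f(t)|^2 dt=(1/2pi) integral |F(omega)|^2 domega
E=integral_{-inf}^{inf} e^(-6|t|) dt=2 * integral_0^inf e^(-6t) dt=2/(2 * 3)=1/3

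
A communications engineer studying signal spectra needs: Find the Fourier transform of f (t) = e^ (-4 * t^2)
The Fourier transform of a Gaussian e^(-a * t^2) is sqrt(pi/a) * e^(-omega^2/(4a)).
With a = 4: F(omega) = sqrt(pi)/2 * e^(-omega^2/16)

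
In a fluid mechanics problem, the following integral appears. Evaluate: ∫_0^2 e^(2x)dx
Antiderivative: (1/2)e^(2x)
Evaluate: (1/2)(e^4-1)

Answer: (e^4-1)/2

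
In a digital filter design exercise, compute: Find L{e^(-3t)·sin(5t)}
First shifting: L{e^(at)f(t)}=F(s-a)
L{sin(5t)}=5/(s² + 25)
Shift: 5/((s + 3)² + 25)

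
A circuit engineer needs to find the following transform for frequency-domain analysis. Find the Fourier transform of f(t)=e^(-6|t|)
Using the standard pair: F{e^(-a|t|)}=2a/(a^2+omega^2)
With a=6: F(omega)=12/(36+omega^2)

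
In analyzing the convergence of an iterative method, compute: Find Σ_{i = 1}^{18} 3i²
= 3·n(n+1)(2n+1)/6 = 3·18·19·37/6 = 6327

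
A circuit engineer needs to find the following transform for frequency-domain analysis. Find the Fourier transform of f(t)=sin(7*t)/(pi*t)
sin(W*t)/(pi*t)=(W/pi)*sinc(W*t/pi) is the impulse response of the ideal low-pass filter with cutoff W (here W=7).
Its Fourier transform is a rectangular function:
F(omega)=1 for |omega| < 7, 0 otherwise

Answer: rect(omega/14) [i.e., 1 for |omega| < 7, 0 otherwise]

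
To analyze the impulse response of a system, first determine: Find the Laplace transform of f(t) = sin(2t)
L{sin(wt)} = w/(s² + w²)
L{sin(2t)} = 2/(s² + 4)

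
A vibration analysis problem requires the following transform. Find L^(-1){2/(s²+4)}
L^(-1){w/(s²+w²)}=sin(wt)
Here w=2

Answer: sin(2t)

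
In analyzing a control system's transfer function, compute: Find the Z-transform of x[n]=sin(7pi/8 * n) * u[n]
Z{sin(w0 * n) * u[n]}=z * sin(w0)/(z^2-2z * cos(w0)+1)
With w0=7pi/8: X(z)=z * sin(7pi/8)/(z^2-2z * cos(7pi/8)+1)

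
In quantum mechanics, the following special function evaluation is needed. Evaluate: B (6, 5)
B(x,y) = Γ(x)Γ(y)/Γ(x + y) = (x-1)!(y-1)!/(x + y-1)!
B(6,5) = 5!·4!/10! = 1/1260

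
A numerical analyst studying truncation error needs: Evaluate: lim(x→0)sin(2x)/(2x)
L'Hôpital (0/0): lim 2cos(2x)/2=2/2

Answer: 1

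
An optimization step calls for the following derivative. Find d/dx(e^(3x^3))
Chain rule: d/dx[e^u]=e^u · u' where u=3x^3
u'=9x^2

Answer: 9x^2·e^(3x^3)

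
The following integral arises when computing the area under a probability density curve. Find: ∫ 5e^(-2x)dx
Since d/dx[e^(-2x)]=-2e^(-2x), we get -5/2 e^(-2x)+C

Answer: (-5/2)e^(-2x)+C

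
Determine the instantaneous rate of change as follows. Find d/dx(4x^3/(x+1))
Quotient rule: (f/g)' = (f'g - fg')/g²
f = 4x^3, f' = 12x^2
g = x + 1, g' = 1

Answer: (12x^2·(x + 1) - 4x^3)/(x + 1)²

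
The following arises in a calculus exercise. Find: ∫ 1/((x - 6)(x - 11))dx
Partial fractions: 1/((x-6)(x-11))=A/(x-6)+B/(x-11)
A=-1/5, B=1/5
∫ [-1/5· 1/(x-6)+1/5· 1/(x-11)] dx
=(1/5)[ln|x-11| - ln|x-6|]+C

Answer: (1/5)·ln|(x-11)/(x-6)|+C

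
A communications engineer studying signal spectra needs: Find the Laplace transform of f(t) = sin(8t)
L{sin(wt)} = w/(s² + w²)
L{sin(8t)} = 8/(s² + 64)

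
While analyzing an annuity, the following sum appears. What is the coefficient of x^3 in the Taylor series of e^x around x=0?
Taylor series of e^x = Σ x^n/n!
Coefficient of x^3 = 1/3! = 1/6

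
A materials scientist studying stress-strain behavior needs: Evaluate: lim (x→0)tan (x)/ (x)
tan(u) ≈ u for small u:
tan(x)/(x) ≈ x/(x) = 1/1

Answer: 1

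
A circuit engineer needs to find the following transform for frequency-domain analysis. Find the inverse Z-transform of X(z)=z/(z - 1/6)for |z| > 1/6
Standard pair: z/(z-a) <-> a^n*u[n] for causal signals
With a=1/6: x[n]=(1/6)^n*u[n]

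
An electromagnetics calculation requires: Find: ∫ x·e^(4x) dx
Integration by parts: u = x, dv = e^(4x) dx
du = dx, v = e^(4x)/4
= x·e^(4x)/4 - ∫ e^(4x)/4 dx
= x·e^(4x)/4 - e^(4x)/16+C

Answer: e^(4x)(x/4-1/16)+C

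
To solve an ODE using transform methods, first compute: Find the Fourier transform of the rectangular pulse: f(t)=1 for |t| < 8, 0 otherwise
F(omega) = integral from -8 to 8 of e^(-j*omega*t) dt
= 2*sin(8*omega)/omega = 16*sinc(8*omega/pi)

Answer: 2*sin(8*omega)/omega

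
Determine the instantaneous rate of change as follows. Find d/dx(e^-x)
Chain rule: d/dx[e^u] = e^u · u' where u = -x
u' = -1

Answer: -1·e^-x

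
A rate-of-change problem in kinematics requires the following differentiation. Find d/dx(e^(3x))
Chain rule: d/dx[e^u]=e^u · u' where u=3x
u'=3

Answer: 3·e^(3x)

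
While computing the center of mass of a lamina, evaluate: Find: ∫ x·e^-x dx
Integration by parts: u=x, dv=e^-x dx
du=dx, v=-e^-x
=-x·e^-x - ∫ -e^-x dx
=-x·e^-x - e^-x+C

Answer: -e^-x(x+1)+C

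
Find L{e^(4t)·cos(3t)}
First shifting: L{e^(at)f(t)} = F(s-a)
L{cos(3t)} = s/(s²+9)
Shift: (s-4)/((s-4)²+9)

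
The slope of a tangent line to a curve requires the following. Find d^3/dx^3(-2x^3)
Apply power rule 3 times:
d^1: -6x^2
d^2: -12x
d^3: -12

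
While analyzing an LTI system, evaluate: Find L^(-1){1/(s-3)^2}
L^(-1){1/(s-a)^n} = t^(n-1)·e^(at)/(n-1)!
Here a = 3, n = 2: t^1·e^(3t)/1

Answer: t·e^(3t)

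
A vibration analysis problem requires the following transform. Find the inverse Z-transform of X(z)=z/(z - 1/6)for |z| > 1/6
Standard pair: z/(z-a) <-> a^n*u[n] for causal signals
With a = 1/6: x[n] = (1/6)^n*u[n]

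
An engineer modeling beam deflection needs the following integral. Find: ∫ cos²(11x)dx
Using identity cos²(u)=(1+cos(2u))/2:
∫ (1+cos(22x))/2 dx=x/2+sin(22x)/44+C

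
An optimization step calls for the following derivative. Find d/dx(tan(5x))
Chain rule: d/dx[tan(u)]=sec²(u)·u' where u=5x
u'=5

Answer: 5·sec²(5x)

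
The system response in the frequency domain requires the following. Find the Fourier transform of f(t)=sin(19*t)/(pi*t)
sin(W * t)/(pi * t)=(W/pi) * sinc(W * t/pi) is the impulse response of the ideal low-pass filter with cutoff W (here W=19).
Its Fourier transform is a rectangular function:
F(omega)=1 for |omega| < 19, 0 otherwise

Answer: rect(omega/38) [i.e., 1 for |omega| < 19, 0 otherwise]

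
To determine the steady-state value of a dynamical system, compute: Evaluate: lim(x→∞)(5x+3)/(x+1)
Divide numerator and denominator by x:
lim (5+3/x)/(1+1/x)=5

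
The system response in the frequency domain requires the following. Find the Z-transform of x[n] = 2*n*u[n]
Z{n * u[n]} = z/(z-1)^2
By linearity: Z{2 * n * u[n]} = 2z/(z-1)^2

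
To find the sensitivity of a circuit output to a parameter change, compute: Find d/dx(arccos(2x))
d/dx[arccos(u)]=-u'/√(1-u²), u=2x, u'=2

Answer: -2/√(1-4x²)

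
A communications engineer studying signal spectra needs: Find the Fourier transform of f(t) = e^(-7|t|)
Using the standard pair: F{e^(-a|t|)} = 2a/(a^2 + omega^2)
With a = 7: F(omega) = 14/(49 + omega^2)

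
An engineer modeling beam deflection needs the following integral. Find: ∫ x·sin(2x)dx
By parts: u=x, dv=sin(2x) dx
du=dx, v=-cos(2x)/2
=-x·cos(2x)/2 + sin(2x)/2² + C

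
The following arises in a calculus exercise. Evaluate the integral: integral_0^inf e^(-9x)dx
integral_0^inf e^(-9x) dx = [-1/9 * e^(-9x)]_0^inf
= 0 - (-1/9) = 1/9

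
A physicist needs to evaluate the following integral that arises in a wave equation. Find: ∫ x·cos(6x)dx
By parts: u = x, dv = cos(6x) dx
du = dx, v = sin(6x)/6
= x·sin(6x)/6+cos(6x)/6²+C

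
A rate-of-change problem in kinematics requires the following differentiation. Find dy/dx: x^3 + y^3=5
Differentiate: 3x^2+3y^2·(dy/dx) = 0
dy/dx = -3x^2/(3y^2)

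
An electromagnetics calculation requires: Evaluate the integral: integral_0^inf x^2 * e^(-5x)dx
This is a Gamma integral. Substitute u=5x (du=5 dx):
integral_0^inf x^2*e^(-5x) dx=(1/5^3) integral_0^inf u^2*e^(-u) du
=Gamma(3)/5^3=2!/5^3=2/125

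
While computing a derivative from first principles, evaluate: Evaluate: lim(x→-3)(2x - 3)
Polynomial is continuous, so substitute x = -3:
2·(-3) - 3 = -9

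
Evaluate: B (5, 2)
B(x,y) = Γ(x)Γ(y)/Γ(x+y) = (x-1)!(y-1)!/(x+y-1)!
B(5,2) = 4!·1!/6! = 1/30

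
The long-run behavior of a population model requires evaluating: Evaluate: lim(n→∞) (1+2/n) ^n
This is the definition of e^2: lim(1 + 2/n)^n = e^2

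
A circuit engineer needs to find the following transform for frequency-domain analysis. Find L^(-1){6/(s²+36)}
L^(-1){w/(s² + w²)} = sin(wt)
Here w = 6

Answer: sin(6t)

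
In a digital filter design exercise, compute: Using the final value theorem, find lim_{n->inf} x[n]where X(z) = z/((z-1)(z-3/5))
Final value theorem: lim x[n]=lim_{z->1} (z-1) * X(z)
(z-1) * X(z)=z/(z-3/5)
As z->1: 1/(1-3/5)=1/(2/5)=5/2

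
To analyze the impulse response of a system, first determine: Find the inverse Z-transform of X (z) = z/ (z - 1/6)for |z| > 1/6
Standard pair: z/(z-a) <-> a^n*u[n] for causal signals
With a = 1/6: x[n] = (1/6)^n*u[n]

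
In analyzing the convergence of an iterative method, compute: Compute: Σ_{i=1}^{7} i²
Using formula: Σ i^2 = n(n+1)(2n+1)/6 = 7·8·15/6 = 140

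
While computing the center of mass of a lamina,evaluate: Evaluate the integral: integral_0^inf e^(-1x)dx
integral_0^inf e^(-1x) dx=[-1/1 * e^(-1x)]_0^inf
=0 - (-1/1)=1/1

Answer: 1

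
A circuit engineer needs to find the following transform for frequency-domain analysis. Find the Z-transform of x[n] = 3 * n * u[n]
Z{n*u[n]}=z/(z-1)^2
By linearity: Z{3*n*u[n]}=3z/(z-1)^2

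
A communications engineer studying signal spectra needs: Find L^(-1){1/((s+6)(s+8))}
Partial fractions: 1/((s+6)(s+8)) = A/(s+6)+B/(s+8)
Cover-up: A = 1/(s+8)|_{s = -6} = 1/2; B = 1/(s+6)|_{s = -8} = -1/2
L^(-1) = (1/2)e^(-6t) - (1/2)e^(-8t)

Answer: (1/2)(e^(-6t) - e^(-8t))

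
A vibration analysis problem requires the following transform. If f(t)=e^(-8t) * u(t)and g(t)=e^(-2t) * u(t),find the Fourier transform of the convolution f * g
By the convolution theorem: F{f*g} = F(omega)*G(omega)
F(omega) = 1/(8 + j*omega), G(omega) = 1/(2 + j*omega)
F{f*g} = 1/((8 + j*omega)(2 + j*omega))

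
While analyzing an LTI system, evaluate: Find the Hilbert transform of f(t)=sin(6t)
The Hilbert transform shifts each frequency component by -pi/2.
H{sin(wt)}=-cos(wt)
With w=6: H{sin(6t)}=-cos(6t)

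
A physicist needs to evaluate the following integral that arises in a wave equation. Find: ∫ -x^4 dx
Using power rule: ∫ -x^4 dx=-1/5 x^5+C=(-1/5)x^5+C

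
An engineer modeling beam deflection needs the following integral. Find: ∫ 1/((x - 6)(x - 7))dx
Partial fractions: 1/((x-6)(x-7)) = A/(x-6) + B/(x-7)
A = -1, B = 1
∫ [-1· 1/(x-6) + 1· 1/(x-7)] dx
= (1)[ln|x-7| - ln|x-6|] + C

Answer: ln|(x-7)/(x-6)| + C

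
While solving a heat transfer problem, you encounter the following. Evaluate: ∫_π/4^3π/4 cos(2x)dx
Antiderivative: sin(2x)/2
Evaluate at bounds: [sin(2·3π/4)/2] - [sin(2·π/4)/2]
= ((-1) - (1))/2 = -1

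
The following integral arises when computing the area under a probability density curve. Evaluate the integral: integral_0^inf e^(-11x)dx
integral_0^inf e^(-11x) dx=[-1/11 * e^(-11x)]_0^inf
=0 - (-1/11)=1/11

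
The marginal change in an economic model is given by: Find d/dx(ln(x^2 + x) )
Chain rule: d/dx[ln(u)]=u'/u where u=x^2 + x
u'=2x + 1

Answer: (2x + 1)/(x^2 + x)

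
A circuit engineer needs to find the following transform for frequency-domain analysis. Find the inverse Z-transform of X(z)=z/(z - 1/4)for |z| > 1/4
Standard pair: z/(z-a) <-> a^n*u[n] for causal signals
With a = 1/4: x[n] = (1/4)^n*u[n]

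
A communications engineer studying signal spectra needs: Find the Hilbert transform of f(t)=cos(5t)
The Hilbert transform shifts each frequency component by -pi/2.
H{cos(wt)} = sin(wt)
With w = 5: H{cos(5t)} = sin(5t)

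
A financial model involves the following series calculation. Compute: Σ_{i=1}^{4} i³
Using formula: Σ i^3=[n(n+1)/2]²=[4·5/2]²=100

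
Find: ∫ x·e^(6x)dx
Integration by parts: u=x, dv=e^(6x) dx
du=dx, v=e^(6x)/6
=x·e^(6x)/6 - ∫ e^(6x)/6 dx
=x·e^(6x)/6 - e^(6x)/36 + C

Answer: e^(6x)(x/6 - 1/36) + C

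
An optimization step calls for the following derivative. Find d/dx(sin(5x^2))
Chain rule: d/dx[sin(u)] = cos(u)·u' where u = 5x^2
u' = 10x

Answer: 10x·cos(5x^2)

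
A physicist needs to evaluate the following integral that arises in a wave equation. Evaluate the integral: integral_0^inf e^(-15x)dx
integral_0^inf e^(-15x) dx = [-1/15 * e^(-15x)]_0^inf
= 0 - (-1/15) = 1/15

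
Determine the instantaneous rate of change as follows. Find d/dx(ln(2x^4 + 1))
Chain rule: d/dx[ln(u)]=u'/u where u=2x^4 + 1
u'=8x^3

Answer: (8x^3)/(2x^4 + 1)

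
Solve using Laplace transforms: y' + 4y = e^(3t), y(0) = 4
Take L: sY - 4+4Y=1/(s-3)
Y(s+4)=1/(s-3)+4
Y=1/((s-3)(s+4))+4/(s+4)
Partial fractions: 1/((s-3)(s+4))=(1/7)/(s-3) - (1/7)/(s+4)
So Y=(1/7)/(s-3)+(27/7)/(s+4)
Inverse Laplace transform (L^(-1){1/(s-3)}=e^(3t), L^(-1){1/(s+4)}=e^(-4t)):

Answer: y(t)=(1/7)·e^(3t)+(27/7)·e^(-4t)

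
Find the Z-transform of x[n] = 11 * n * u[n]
Z{n * u[n]}=z/(z-1)^2
By linearity: Z{11 * n * u[n]}=11z/(z-1)^2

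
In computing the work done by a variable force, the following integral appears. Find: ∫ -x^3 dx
Using power rule: ∫ -x^3 dx = -1/4 x^4+C = (-1/4)x^4+C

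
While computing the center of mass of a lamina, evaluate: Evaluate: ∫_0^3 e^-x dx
Antiderivative: -e^-x
Evaluate: -(e^-3-1)

Answer: (e^-3-1)/(-1)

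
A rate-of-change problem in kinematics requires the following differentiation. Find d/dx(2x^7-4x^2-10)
Power rule: d/dx(ax^n) = n·a·x^(n-1)
Term by term: 14·x^6-8·x

Answer: 14x^6-8x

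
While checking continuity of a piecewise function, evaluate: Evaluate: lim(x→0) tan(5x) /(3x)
tan(u) ≈ u for small u:
tan(5x)/(3x) ≈ 5x/(3x) = 5/3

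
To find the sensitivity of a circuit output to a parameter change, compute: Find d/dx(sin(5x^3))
Chain rule: d/dx[sin(u)]=cos(u)·u' where u=5x^3
u'=15x^2

Answer: 15x^2·cos(5x^3)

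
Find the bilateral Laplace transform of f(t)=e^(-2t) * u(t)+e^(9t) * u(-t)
For e^(-2t) * u(t): L = 1/(s + 2), Re(s) > -2
For e^(9t) * u(-t): L = -1/(s-9), Re(s) < 9
Combined: F(s) = 1/(s + 2) - 1/(s-9), -2 < Re(s) < 9

Answer: 1/(s + 2) - 1/(s-9), ROC: -2 < Re(s) < 9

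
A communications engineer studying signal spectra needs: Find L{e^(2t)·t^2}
First shifting: L{e^(at)f(t)}=F(s-a)
L{t^2}=2/s^3
Shift s → s-2: 2/(s-2)^3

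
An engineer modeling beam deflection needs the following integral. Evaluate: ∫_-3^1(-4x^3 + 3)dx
Step 1: Find antiderivative F(x) = -x^4 + 3x
Step 2: F(1) - F(-3) = 2 - (-90) = 92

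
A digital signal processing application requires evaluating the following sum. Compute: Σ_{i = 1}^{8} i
Using formula: Σ i^1 = n(n+1)/2 = 8·9/2 = 36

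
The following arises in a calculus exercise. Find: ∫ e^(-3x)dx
Since d/dx[e^(-3x)] = -3e^(-3x), we get -1/3 e^(-3x)+C

Answer: (-1/3)e^(-3x)+C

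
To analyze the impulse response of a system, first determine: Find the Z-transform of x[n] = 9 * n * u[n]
Z{n*u[n]}=z/(z-1)^2
By linearity: Z{9*n*u[n]}=9z/(z-1)^2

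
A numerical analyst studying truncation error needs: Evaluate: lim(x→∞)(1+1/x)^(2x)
Rewrite as [(1 + 1/x)^x]^2.
lim(1 + 1/x)^x = e^1, so limit = (e^1)^2 = e^2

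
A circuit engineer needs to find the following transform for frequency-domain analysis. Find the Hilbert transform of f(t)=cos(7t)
The Hilbert transform shifts each frequency component by -pi/2.
H{cos(wt)}=sin(wt)
With w=7: H{cos(7t)}=sin(7t)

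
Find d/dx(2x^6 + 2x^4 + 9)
Power rule: d/dx(ax^n)=n·a·x^(n-1)
Term by term: 12·x^5 + 8·x^3

Answer: 12x^5 + 8x^3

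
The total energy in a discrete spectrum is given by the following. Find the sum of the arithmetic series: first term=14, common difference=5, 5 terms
Last term: a_n = 14+(5-1)·5 = 34
Sum = n(a_1+a_n)/2 = 5(14+34)/2 = 120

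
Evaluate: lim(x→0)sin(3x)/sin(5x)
sin(u) ≈ u for small u:
sin(3x)/sin(5x) ≈ 3x/(5x)=3/5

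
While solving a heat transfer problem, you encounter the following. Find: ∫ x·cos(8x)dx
By parts: u=x, dv=cos(8x) dx
du=dx, v=sin(8x)/8
=x·sin(8x)/8+cos(8x)/8²+C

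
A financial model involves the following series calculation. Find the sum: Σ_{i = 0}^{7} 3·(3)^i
Geometric series: S=a(1 - r^n)/(1 - r)
a=3, r=3, n=8
S=3(1-6561)/-2=9840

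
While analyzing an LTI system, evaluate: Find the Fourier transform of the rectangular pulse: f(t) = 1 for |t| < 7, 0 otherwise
F(omega)=integral from -7 to 7 of e^(-j*omega*t) dt
=2*sin(7*omega)/omega=14*sinc(7*omega/pi)

Answer: 2*sin(7*omega)/omega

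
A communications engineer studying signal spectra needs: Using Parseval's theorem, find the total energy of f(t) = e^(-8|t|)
Parseval's theorem: E=integral |f(t)|^2 dt=(1/2pi) integral |F(omega)|^2 domega
E=integral_{-inf}^{inf} e^(-16|t|) dt=2*integral_0^inf e^(-16t) dt=2/(2*8)=1/8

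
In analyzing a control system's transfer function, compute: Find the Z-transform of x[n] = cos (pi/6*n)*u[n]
Z{cos(w0 * n) * u[n]} = z(z - cos(w0))/(z^2 - 2z * cos(w0) + 1)
With w0 = pi/6: X(z) = z(z - cos(pi/6))/(z^2 - 2z * cos(pi/6) + 1)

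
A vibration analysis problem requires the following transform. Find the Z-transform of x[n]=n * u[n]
Standard pair: Z{n*u[n]} = z/(z-1)^2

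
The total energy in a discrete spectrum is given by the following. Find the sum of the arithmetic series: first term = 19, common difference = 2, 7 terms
Last term: a_n=19 + (7 - 1)·2=31
Sum=n(a_1 + a_n)/2=7(19 + 31)/2=175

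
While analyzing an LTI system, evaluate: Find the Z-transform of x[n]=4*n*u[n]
Z{n * u[n]}=z/(z-1)^2
By linearity: Z{4 * n * u[n]}=4z/(z-1)^2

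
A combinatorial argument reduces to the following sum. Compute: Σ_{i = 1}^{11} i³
Using formula: Σ i^3=[n(n+1)/2]²=[11·12/2]²=4356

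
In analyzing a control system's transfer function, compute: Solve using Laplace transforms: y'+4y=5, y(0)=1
Take L of both sides: sY(s)-1+4Y(s) = 5/s
Y(s)(s+4) = 5/s+1
Y(s) = 5/(s(s+4))+1/(s+4)
Partial fractions: 5/(s(s+4)) = (5/4)/s - (5/4)/(s+4)
So Y(s) = (5/4)/s - (1/4)/(s+4)
Inverse transform (L^(-1){1/s} = 1, L^(-1){1/(s+4)} = e^(-4t)):

Answer: y(t) = 5/4 - (1/4)·e^(-4t)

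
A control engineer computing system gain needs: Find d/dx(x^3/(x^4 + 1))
Quotient rule: (f/g)'=(f'g - fg')/g²
f=x^3, f'=3x^2
g=x^4 + 1, g'=4x^3

Answer: (3x^2·(x^4 + 1) - 4x^6)/(x^4 + 1)²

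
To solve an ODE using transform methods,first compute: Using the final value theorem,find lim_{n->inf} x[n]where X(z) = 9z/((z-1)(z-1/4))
Final value theorem: lim x[n] = lim_{z->1} (z-1) * X(z)
(z-1) * X(z) = 9z/(z-1/4)
As z->1: 9/(1-1/4) = 9/(3/4) = 12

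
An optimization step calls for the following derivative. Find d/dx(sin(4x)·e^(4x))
Product rule: (fg)' = f'g+fg'
f = sin(4x), f' = 4·cos(4x)
g = e^(4x), g' = 4·e^(4x)

Answer: 4·cos(4x)·e^(4x)+4·sin(4x)·e^(4x)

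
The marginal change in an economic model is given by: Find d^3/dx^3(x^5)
Apply power rule 3 times:
d^1: 5x^4
d^2: 20x^3
d^3: 60x^2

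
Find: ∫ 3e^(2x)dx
Since d/dx[e^(2x)] = 2e^(2x), we get 3/2 e^(2x)+C

Answer: (3/2)e^(2x)+C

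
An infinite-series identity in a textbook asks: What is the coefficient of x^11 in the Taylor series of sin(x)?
sin(x) = Σ (-1)^k x^(2k + 1)/(2k + 1)!
For x^11: (-1)^5/11! = -1/39916800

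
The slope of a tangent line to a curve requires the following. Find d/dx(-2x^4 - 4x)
Power rule: d/dx(ax^n) = n·a·x^(n-1)
Term by term: -8·x^3 - 4

Answer: -8x^3 - 4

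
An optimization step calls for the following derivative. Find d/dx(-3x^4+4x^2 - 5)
Power rule: d/dx(ax^n) = n·a·x^(n-1)
Term by term: -12·x^3 + 8·x

Answer: -12x^3 + 8x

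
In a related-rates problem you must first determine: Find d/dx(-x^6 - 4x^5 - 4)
Power rule: d/dx(ax^n)=n·a·x^(n-1)
Term by term: -6·x^5 - 20·x^4

Answer: -6x^5 - 20x^4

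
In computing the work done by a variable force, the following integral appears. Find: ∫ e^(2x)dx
Since d/dx[e^(2x)] = 2e^(2x), we get 1/2 e^(2x) + C

Answer: (1/2)e^(2x) + C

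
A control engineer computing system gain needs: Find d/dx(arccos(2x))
d/dx[arccos(u)] = -u'/√(1-u²), u = 2x, u' = 2

Answer: -2/√(1-4x²)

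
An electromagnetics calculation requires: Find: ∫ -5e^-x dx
Since d/dx[e^-x] = - e^-x, we get 5e^-x+C

Answer: 5e^-x+C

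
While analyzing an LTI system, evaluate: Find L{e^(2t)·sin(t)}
First shifting: L{e^(at)f(t)} = F(s-a)
L{sin(t)} = 1/(s²+1)
Shift: 1/((s-2)²+1)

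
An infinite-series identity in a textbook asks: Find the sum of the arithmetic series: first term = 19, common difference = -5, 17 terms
Last term: a_n=19 + (17 - 1)·-5=-61
Sum=n(a_1 + a_n)/2=17(19 + (-61))/2=-357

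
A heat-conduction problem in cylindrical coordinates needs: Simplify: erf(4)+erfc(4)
By definition erfc(x) = 1 - erf(x)
erf(4) + erfc(4) = erf(4) + 1 - erf(4) = 1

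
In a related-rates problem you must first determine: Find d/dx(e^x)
Chain rule: d/dx[e^u] = e^u · u' where u = x
u' = 1

Answer: 1·e^x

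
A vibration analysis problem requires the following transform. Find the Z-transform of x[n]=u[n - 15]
Using the time-shift property: Z{u[n-15]}=z^(-15) * z/(z-1)
=z^(-14)/(z-1)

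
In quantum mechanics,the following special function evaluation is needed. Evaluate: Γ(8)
Γ(n)=(n-1)! for positive integers
Γ(8)=7!=5040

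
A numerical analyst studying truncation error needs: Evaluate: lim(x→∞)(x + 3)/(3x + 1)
Divide numerator and denominator by x:
lim (1+3/x)/(3+1/x)=1/3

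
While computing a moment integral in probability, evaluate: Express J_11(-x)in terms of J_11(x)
For integer n: J_n(-x) = (-1)^n J_n(x)
With n = 11: J_11(-x) = (-1)^11 J_11(x) = -J_11(x)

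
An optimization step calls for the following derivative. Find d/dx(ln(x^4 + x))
Chain rule: d/dx[ln(u)] = u'/u where u = x^4+x
u' = 4x^3+1

Answer: (4x^3+1)/(x^4+x)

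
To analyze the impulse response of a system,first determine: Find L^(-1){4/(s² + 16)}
L^(-1){w/(s² + w²)}=sin(wt)
Here w=4

Answer: sin(4t)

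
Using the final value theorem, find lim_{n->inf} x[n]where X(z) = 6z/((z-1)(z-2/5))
Final value theorem: lim x[n]=lim_{z->1} (z-1) * X(z)
(z-1) * X(z)=6z/(z-2/5)
As z->1: 6/(1 - 2/5)=6/(3/5)=10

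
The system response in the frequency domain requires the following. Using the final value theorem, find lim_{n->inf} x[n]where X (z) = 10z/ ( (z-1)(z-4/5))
Final value theorem: lim x[n]=lim_{z->1} (z-1) * X(z)
(z-1) * X(z)=10z/(z-4/5)
As z->1: 10/(1 - 4/5)=10/(1/5)=50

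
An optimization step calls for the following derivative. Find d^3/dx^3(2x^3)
Apply power rule 3 times:
d^1: 6x^2
d^2: 12x
d^3: 12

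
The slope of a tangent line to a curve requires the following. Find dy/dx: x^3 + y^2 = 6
Differentiate: 3x^2 + 2y·(dy/dx)=0
dy/dx=-3x^2/(2y)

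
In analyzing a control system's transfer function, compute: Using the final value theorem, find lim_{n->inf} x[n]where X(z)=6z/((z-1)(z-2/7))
Final value theorem: lim x[n]=lim_{z->1} (z-1)*X(z)
(z-1)*X(z)=6z/(z-2/7)
As z->1: 6/(1 - 2/7)=6/(5/7)=42/5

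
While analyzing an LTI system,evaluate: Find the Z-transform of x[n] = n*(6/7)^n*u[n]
Using the property Z{n * a^n * u[n]} = az/(z-a)^2
With a = 6/7: X(z) = (6/7)z/(z - 6/7)^2, |z| > 6/7

Answer: (6/7)z/(z - 6/7)^2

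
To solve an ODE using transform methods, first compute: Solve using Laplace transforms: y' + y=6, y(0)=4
Take L of both sides: sY(s)-4+Y(s)=6/s
Y(s)(s+1)=6/s+4
Y(s)=6/(s(s+1))+4/(s+1)
Partial fractions: 6/(s(s+1))=6/s - 6/(s+1)
So Y(s)=6/s - 2/(s+1)
Inverse transform (L^(-1){1/s}=1, L^(-1){1/(s+1)}=e^(-t)):

Answer: y(t)=6-2·e^(-t)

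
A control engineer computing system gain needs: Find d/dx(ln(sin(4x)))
Chain rule: d/dx[ln(u)]=u'/u where u=sin(4x)
u'=4cos(4x)

Answer: (4cos(4x))/(sin(4x))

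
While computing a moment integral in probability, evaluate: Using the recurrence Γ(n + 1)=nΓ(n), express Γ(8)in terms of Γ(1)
Γ(8)=7Γ(7)=7·6Γ(6)=...=7!·Γ(1)=5040·Γ(1)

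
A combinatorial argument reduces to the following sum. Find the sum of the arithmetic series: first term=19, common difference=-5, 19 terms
Last term: a_n = 19 + (19 - 1)·-5 = -71
Sum = n(a_1 + a_n)/2 = 19(19 + (-71))/2 = -494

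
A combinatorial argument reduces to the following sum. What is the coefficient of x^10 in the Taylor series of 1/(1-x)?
1/(1-x) = Σ x^n for |x|<1
All coefficients are 1

Answer: 1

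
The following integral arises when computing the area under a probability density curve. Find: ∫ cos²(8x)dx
Using identity cos²(u) = (1 + cos(2u))/2:
∫ (1 + cos(16x))/2 dx = x/2 + sin(16x)/32 + C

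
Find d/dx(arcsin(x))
d/dx[arcsin(u)]=u'/√(1-u²), u=x, u'=1

Answer: 1/√(1-x²)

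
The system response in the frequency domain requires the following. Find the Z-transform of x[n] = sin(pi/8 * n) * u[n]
Z{sin(w0 * n) * u[n]}=z * sin(w0)/(z^2-2z * cos(w0)+1)
With w0=pi/8: X(z)=z * sin(pi/8)/(z^2-2z * cos(pi/8)+1)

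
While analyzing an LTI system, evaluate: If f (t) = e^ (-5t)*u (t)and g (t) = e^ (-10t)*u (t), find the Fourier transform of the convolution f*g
By the convolution theorem: F{f * g}=F(omega) * G(omega)
F(omega)=1/(5 + j * omega), G(omega)=1/(10 + j * omega)
F{f * g}=1/((5 + j * omega)(10 + j * omega))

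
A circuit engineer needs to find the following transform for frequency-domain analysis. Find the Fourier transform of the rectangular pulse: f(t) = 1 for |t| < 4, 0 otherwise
F(omega)=integral from -4 to 4 of e^(-j * omega * t) dt
=2 * sin(4 * omega)/omega=8 * sinc(4 * omega/pi)

Answer: 2 * sin(4 * omega)/omega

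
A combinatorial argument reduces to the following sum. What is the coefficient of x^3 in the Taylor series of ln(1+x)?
ln(1+x)=Σ (-1)^(n+1) x^n/n
Coefficient of x^3=(-1)^4/3=1/3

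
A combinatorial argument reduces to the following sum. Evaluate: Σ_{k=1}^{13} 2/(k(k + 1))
Partial fractions: 2/(k(k+1)) = 2/k - 2/(k+1)
Telescoping sum: 2(1-1/14) = 2·13/14

Answer: 13/7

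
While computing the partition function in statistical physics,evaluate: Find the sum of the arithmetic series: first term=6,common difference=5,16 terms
Last term: a_n=6 + (16 - 1)·5=81
Sum=n(a_1 + a_n)/2=16(6 + 81)/2=696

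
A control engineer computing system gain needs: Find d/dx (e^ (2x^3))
Chain rule: d/dx[e^u] = e^u · u' where u = 2x^3
u' = 6x^2

Answer: 6x^2·e^(2x^3)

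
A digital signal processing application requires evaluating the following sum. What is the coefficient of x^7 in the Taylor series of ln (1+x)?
ln(1+x)=Σ (-1)^(n+1) x^n/n
Coefficient of x^7=(-1)^8/7=1/7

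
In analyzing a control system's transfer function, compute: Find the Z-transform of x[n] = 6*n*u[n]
Z{n*u[n]} = z/(z-1)^2
By linearity: Z{6*n*u[n]} = 6z/(z-1)^2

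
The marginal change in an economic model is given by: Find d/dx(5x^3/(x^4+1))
Quotient rule: (f/g)'=(f'g - fg')/g²
f=5x^3, f'=15x^2
g=x^4+1, g'=4x^3

Answer: (15x^2·(x^4+1)-20x^6)/(x^4+1)²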